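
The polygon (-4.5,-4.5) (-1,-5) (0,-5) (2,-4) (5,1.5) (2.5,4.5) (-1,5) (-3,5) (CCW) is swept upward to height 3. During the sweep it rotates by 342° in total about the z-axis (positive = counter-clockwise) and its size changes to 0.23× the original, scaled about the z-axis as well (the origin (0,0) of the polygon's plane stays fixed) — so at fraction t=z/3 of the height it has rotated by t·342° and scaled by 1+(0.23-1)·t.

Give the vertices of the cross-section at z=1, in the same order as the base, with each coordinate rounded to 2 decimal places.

t = z/height = 1/3 = 0.333333
s = 1 + (scale-1)·z/height = 1 + (0.23-1)·1/3 = 0.743333
θ = twist·z/height = 342°·1/3 = 114.0000° = 1.989675 rad
cos θ = -0.406737, sin θ = 0.913545 (intermediates below are computed at full precision and shown rounded to 5 d.p.)
v1: (-4.5,-4.5) → rotate → (5.94127,-2.28064) → ×s → (4.41634,-1.69528) → (4.42,-1.70)
v2: (-1,-5) → rotate → (4.97446,1.12014) → ×s → (3.69768,0.83264) → (3.70,0.83)
v3: (0,-5) → rotate → (4.56773,2.03368) → ×s → (3.39534,1.51170) → (3.40,1.51)
v4: (2,-4) → rotate → (2.84071,3.45404) → ×s → (2.11159,2.56750) → (2.11,2.57)
v5: (5,1.5) → rotate → (-3.40400,3.95762) → ×s → (-2.53031,2.94183) → (-2.53,2.94)
v6: (2.5,4.5) → rotate → (-5.12780,0.45355) → ×s → (-3.81166,0.33714) → (-3.81,0.34)
v7: (-1,5) → rotate → (-4.16099,-2.94723) → ×s → (-3.09300,-2.19077) → (-3.09,-2.19)
v8: (-3,5) → rotate → (-3.34752,-4.77432) → ×s → (-2.48832,-3.54891) → (-2.49,-3.55)

Cross-section at z=1: (4.42,-1.70) (3.70,0.83) (3.40,1.51) (2.11,2.57) (-2.53,2.94) (-3.81,0.34) (-3.09,-2.19) (-2.49,-3.55)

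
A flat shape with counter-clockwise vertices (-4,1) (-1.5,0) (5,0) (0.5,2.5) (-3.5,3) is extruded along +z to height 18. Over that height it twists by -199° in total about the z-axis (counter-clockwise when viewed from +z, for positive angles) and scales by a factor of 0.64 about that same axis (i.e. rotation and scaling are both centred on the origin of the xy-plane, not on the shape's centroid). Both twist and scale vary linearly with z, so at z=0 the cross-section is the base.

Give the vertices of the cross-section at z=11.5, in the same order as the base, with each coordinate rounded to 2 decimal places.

Cross-section at z=11.5: (2.47,1.99) (0.70,0.92) (-2.32,-3.07) (1.30,-1.47) (3.47,0.75)

t = z/height = 11.5/18 = 0.638889
s = 1 + (scale-1)·z/height = 1 + (0.64-1)·11.5/18 = 0.770000
θ = twist·z/height = -199°·11.5/18 = -127.1389° = -2.218992 rad
cos θ = -0.603749, sin θ = -0.797174 (intermediates below are computed at full precision and shown rounded to 5 d.p.)
v1: (-4,1) → rotate → (3.21217,2.58495) → ×s → (2.47337,1.99041) → (2.47,1.99)
v2: (-1.5,0) → rotate → (0.90562,1.19576) → ×s → (0.69733,0.92074) → (0.70,0.92)
v3: (5,0) → rotate → (-3.01875,-3.98587) → ×s → (-2.32443,-3.06912) → (-2.32,-3.07)
v4: (0.5,2.5) → rotate → (1.69106,-1.90796) → ×s → (1.30212,-1.46913) → (1.30,-1.47)
v5: (-3.5,3) → rotate → (4.50465,0.97886) → ×s → (3.46858,0.75372) → (3.47,0.75)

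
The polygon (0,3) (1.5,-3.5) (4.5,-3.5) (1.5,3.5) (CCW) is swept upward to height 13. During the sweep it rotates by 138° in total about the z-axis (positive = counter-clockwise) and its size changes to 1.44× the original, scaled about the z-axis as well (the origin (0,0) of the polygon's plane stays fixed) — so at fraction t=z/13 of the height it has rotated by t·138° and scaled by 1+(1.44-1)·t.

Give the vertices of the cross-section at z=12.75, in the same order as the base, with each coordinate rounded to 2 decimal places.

t = z/height = 12.75/13 = 0.980769
s = 1 + (scale-1)·z/height = 1 + (1.44-1)·12.75/13 = 1.431538
θ = twist·z/height = 138°·12.75/13 = 135.3462° = 2.362236 rad
cos θ = -0.711366, sin θ = 0.702822 (intermediates below are computed at full precision and shown rounded to 5 d.p.)
v1: (0,3) → rotate → (-2.10847,-2.13410) → ×s → (-3.01835,-3.05504) → (-3.02,-3.06)
v2: (1.5,-3.5) → rotate → (1.39283,3.54401) → ×s → (1.99389,5.07339) → (1.99,5.07)
v3: (4.5,-3.5) → rotate → (-0.74127,5.65248) → ×s → (-1.06116,8.09174) → (-1.06,8.09)
v4: (1.5,3.5) → rotate → (-3.52693,-1.43555) → ×s → (-5.04893,-2.05504) → (-5.05,-2.06)

Cross-section at z=12.75: (-3.02,-3.06) (1.99,5.07) (-1.06,8.09) (-5.05,-2.06)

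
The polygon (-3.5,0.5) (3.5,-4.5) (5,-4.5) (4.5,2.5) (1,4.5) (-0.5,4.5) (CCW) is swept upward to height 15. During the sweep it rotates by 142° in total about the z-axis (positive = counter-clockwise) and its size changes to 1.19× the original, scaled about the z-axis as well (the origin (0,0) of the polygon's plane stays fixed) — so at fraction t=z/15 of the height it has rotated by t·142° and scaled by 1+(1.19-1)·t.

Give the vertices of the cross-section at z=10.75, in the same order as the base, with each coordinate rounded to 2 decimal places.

t = z/height = 10.75/15 = 0.716667
s = 1 + (scale-1)·z/height = 1 + (1.19-1)·10.75/15 = 1.136167
θ = twist·z/height = 142°·10.75/15 = 101.7667° = 1.776163 rad
cos θ = -0.203927, sin θ = 0.978986 (intermediates below are computed at full precision and shown rounded to 5 d.p.)
v1: (-3.5,0.5) → rotate → (0.22425,-3.52841) → ×s → (0.25479,-4.00887) → (0.25,-4.01)
v2: (3.5,-4.5) → rotate → (3.69169,4.34412) → ×s → (4.19438,4.93565) → (4.19,4.94)
v3: (5,-4.5) → rotate → (3.38581,5.81260) → ×s → (3.84684,6.60408) → (3.85,6.60)
v4: (4.5,2.5) → rotate → (-3.36513,3.89562) → ×s → (-3.82335,4.42608) → (-3.82,4.43)
v5: (1,4.5) → rotate → (-4.60936,0.06132) → ×s → (-5.23701,0.06967) → (-5.24,0.07)
v6: (-0.5,4.5) → rotate → (-4.30347,-1.40716) → ×s → (-4.88946,-1.59877) → (-4.89,-1.60)

Cross-section at z=10.75: (0.25,-4.01) (4.19,4.94) (3.85,6.60) (-3.82,4.43) (-5.24,0.07) (-4.89,-1.60)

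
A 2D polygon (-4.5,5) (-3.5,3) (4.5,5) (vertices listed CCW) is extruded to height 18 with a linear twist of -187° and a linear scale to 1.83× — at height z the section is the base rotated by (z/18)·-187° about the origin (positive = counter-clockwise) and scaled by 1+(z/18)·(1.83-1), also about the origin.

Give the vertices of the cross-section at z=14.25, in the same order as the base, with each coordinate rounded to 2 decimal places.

t = z/height = 14.25/18 = 0.791667
s = 1 + (scale-1)·z/height = 1 + (1.83-1)·14.25/18 = 1.657083
θ = twist·z/height = -187°·14.25/18 = -148.0417° = -2.583815 rad
cos θ = -0.848433, sin θ = -0.529302 (intermediates below are computed at full precision and shown rounded to 5 d.p.)
v1: (-4.5,5) → rotate → (6.46446,-1.86031) → ×s → (10.71215,-3.08268) → (10.71,-3.08)
v2: (-3.5,3) → rotate → (4.55742,-0.69274) → ×s → (7.55203,-1.14793) → (7.55,-1.15)
v3: (4.5,5) → rotate → (-1.17144,-6.62403) → ×s → (-1.94117,-10.97656) → (-1.94,-10.98)

Cross-section at z=14.25: (10.71,-3.08) (7.55,-1.15) (-1.94,-10.98)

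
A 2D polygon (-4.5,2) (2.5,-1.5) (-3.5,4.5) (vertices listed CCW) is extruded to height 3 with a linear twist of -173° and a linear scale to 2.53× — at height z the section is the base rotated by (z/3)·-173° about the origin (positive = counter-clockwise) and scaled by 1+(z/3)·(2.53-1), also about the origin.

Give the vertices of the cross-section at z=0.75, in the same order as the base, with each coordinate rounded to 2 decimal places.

Cross-section at z=0.75: (-2.64,6.28) (1.10,-3.88) (0.74,7.85)

t = z/height = 0.75/3 = 0.25
s = 1 + (scale-1)·z/height = 1 + (2.53-1)·0.75/3 = 1.382500
θ = twist·z/height = -173°·0.75/3 = -43.2500° = -0.754855 rad
cos θ = 0.728371, sin θ = -0.685183 (intermediates below are computed at full precision and shown rounded to 5 d.p.)
v1: (-4.5,2) → rotate → (-1.90730,4.54007) → ×s → (-2.63685,6.27664) → (-2.64,6.28)
v2: (2.5,-1.5) → rotate → (0.79315,-2.80551) → ×s → (1.09653,-3.87862) → (1.10,-3.88)
v3: (-3.5,4.5) → rotate → (0.53403,5.67581) → ×s → (0.73829,7.84681) → (0.74,7.85)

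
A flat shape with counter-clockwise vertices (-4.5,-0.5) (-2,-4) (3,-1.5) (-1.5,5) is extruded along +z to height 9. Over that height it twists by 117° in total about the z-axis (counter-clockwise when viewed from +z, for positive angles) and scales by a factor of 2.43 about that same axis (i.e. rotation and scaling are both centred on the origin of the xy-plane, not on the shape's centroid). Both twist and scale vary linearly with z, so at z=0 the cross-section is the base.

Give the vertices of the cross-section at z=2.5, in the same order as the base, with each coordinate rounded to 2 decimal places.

t = z/height = 2.5/9 = 0.277778
s = 1 + (scale-1)·z/height = 1 + (2.43-1)·2.5/9 = 1.397222
θ = twist·z/height = 117°·2.5/9 = 32.5000° = 0.567232 rad
cos θ = 0.843391, sin θ = 0.537300 (intermediates below are computed at full precision and shown rounded to 5 d.p.)
v1: (-4.5,-0.5) → rotate → (-3.52661,-2.83954) → ×s → (-4.92746,-3.96747) → (-4.93,-3.97)
v2: (-2,-4) → rotate → (0.46242,-4.44816) → ×s → (0.64610,-6.21507) → (0.65,-6.22)
v3: (3,-1.5) → rotate → (3.33612,0.34681) → ×s → (4.66131,0.48457) → (4.66,0.48)
v4: (-1.5,5) → rotate → (-3.95159,3.41101) → ×s → (-5.52124,4.76594) → (-5.52,4.77)

Cross-section at z=2.5: (-4.93,-3.97) (0.65,-6.22) (4.66,0.48) (-5.52,4.77)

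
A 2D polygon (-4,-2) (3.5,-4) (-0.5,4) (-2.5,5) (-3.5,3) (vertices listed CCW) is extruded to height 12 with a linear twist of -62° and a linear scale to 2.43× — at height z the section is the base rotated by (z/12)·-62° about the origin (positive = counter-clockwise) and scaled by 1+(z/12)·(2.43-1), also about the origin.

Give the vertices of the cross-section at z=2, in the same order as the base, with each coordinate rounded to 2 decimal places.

Cross-section at z=2: (-5.32,-1.55) (3.38,-5.65) (0.28,4.98) (-1.93,6.65) (-3.60,4.43)

t = z/height = 2/12 = 0.166667
s = 1 + (scale-1)·z/height = 1 + (2.43-1)·2/12 = 1.238333
θ = twist·z/height = -62°·2/12 = -10.3333° = -0.180351 rad
cos θ = 0.983781, sin θ = -0.179375 (intermediates below are computed at full precision and shown rounded to 5 d.p.)
v1: (-4,-2) → rotate → (-4.29387,-1.25006) → ×s → (-5.31725,-1.54800) → (-5.32,-1.55)
v2: (3.5,-4) → rotate → (2.72573,-4.56293) → ×s → (3.37537,-5.65043) → (3.38,-5.65)
v3: (-0.5,4) → rotate → (0.22561,4.02481) → ×s → (0.27938,4.98406) → (0.28,4.98)
v4: (-2.5,5) → rotate → (-1.56258,5.36734) → ×s → (-1.93499,6.64656) → (-1.93,6.65)
v5: (-3.5,3) → rotate → (-2.90511,3.57915) → ×s → (-3.59749,4.43219) → (-3.60,4.43)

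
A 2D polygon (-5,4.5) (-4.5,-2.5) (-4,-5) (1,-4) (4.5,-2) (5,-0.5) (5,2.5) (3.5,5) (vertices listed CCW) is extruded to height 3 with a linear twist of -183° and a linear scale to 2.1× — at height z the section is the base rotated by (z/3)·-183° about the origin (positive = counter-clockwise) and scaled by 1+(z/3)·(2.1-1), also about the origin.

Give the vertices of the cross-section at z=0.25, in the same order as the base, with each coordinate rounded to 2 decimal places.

Cross-section at z=0.25: (-3.97,6.18) (-5.46,-1.34) (-5.65,-4.12) (-0.10,-4.50) (4.17,-3.40) (5.12,-1.96) (5.98,1.20) (5.12,4.26)

t = z/height = 0.25/3 = 0.0833333
s = 1 + (scale-1)·z/height = 1 + (2.1-1)·0.25/3 = 1.091667
θ = twist·z/height = -183°·0.25/3 = -15.2500° = -0.266163 rad
cos θ = 0.964787, sin θ = -0.263031 (intermediates below are computed at full precision and shown rounded to 5 d.p.)
v1: (-5,4.5) → rotate → (-3.64030,5.65670) → ×s → (-3.97399,6.17523) → (-3.97,6.18)
v2: (-4.5,-2.5) → rotate → (-4.99912,-1.22833) → ×s → (-5.45737,-1.34092) → (-5.46,-1.34)
v3: (-4,-5) → rotate → (-5.17431,-3.77181) → ×s → (-5.64862,-4.11756) → (-5.65,-4.12)
v4: (1,-4) → rotate → (-0.08734,-4.12218) → ×s → (-0.09534,-4.50005) → (-0.10,-4.50)
v5: (4.5,-2) → rotate → (3.81548,-3.11322) → ×s → (4.16523,-3.39859) → (4.17,-3.40)
v6: (5,-0.5) → rotate → (4.69242,-1.79755) → ×s → (5.12256,-1.96233) → (5.12,-1.96)
v7: (5,2.5) → rotate → (5.48151,1.09681) → ×s → (5.98399,1.19735) → (5.98,1.20)
v8: (3.5,5) → rotate → (4.69191,3.90333) → ×s → (5.12200,4.26113) → (5.12,4.26)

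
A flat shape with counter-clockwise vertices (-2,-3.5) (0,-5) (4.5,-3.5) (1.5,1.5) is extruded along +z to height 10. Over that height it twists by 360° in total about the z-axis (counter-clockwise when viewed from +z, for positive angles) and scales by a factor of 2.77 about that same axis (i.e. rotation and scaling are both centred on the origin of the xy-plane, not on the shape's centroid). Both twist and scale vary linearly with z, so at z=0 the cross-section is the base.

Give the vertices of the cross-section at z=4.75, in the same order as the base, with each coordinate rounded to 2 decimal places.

Cross-section at z=4.75: (4.64,5.79) (1.44,9.09) (-7.17,7.66) (-3.16,-2.30)

t = z/height = 4.75/10 = 0.475
s = 1 + (scale-1)·z/height = 1 + (2.77-1)·4.75/10 = 1.840750
θ = twist·z/height = 360°·4.75/10 = 171.0000° = 2.984513 rad
cos θ = -0.987688, sin θ = 0.156434 (intermediates below are computed at full precision and shown rounded to 5 d.p.)
v1: (-2,-3.5) → rotate → (2.52290,3.14404) → ×s → (4.64402,5.78739) → (4.64,5.79)
v2: (0,-5) → rotate → (0.78217,4.93844) → ×s → (1.43978,9.09044) → (1.44,9.09)
v3: (4.5,-3.5) → rotate → (-3.89708,4.16086) → ×s → (-7.17354,7.65911) → (-7.17,7.66)
v4: (1.5,1.5) → rotate → (-1.71618,-1.24688) → ×s → (-3.15907,-2.29520) → (-3.16,-2.30)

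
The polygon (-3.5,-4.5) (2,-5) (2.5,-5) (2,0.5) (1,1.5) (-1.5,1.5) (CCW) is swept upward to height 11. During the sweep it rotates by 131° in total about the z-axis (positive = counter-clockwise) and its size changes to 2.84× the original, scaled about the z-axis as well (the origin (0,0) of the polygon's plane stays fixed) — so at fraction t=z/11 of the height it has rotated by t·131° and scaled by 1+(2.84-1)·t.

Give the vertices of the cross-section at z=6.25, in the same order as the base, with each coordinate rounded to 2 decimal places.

t = z/height = 6.25/11 = 0.568182
s = 1 + (scale-1)·z/height = 1 + (2.84-1)·6.25/11 = 2.045455
θ = twist·z/height = 131°·6.25/11 = 74.4318° = 1.299080 rad
cos θ = 0.268385, sin θ = 0.963312 (intermediates below are computed at full precision and shown rounded to 5 d.p.)
v1: (-3.5,-4.5) → rotate → (3.39556,-4.57932) → ×s → (6.94545,-9.36680) → (6.95,-9.37)
v2: (2,-5) → rotate → (5.35333,0.58470) → ×s → (10.94999,1.19598) → (10.95,1.20)
v3: (2.5,-5) → rotate → (5.48752,1.06635) → ×s → (11.22447,2.18118) → (11.22,2.18)
v4: (2,0.5) → rotate → (0.05511,2.06082) → ×s → (0.11273,4.21531) → (0.11,4.22)
v5: (1,1.5) → rotate → (-1.17658,1.36589) → ×s → (-2.40665,2.79386) → (-2.41,2.79)
v6: (-1.5,1.5) → rotate → (-1.84754,-1.04239) → ×s → (-3.77907,-2.13216) → (-3.78,-2.13)

Cross-section at z=6.25: (6.95,-9.37) (10.95,1.20) (11.22,2.18) (0.11,4.22) (-2.41,2.79) (-3.78,-2.13)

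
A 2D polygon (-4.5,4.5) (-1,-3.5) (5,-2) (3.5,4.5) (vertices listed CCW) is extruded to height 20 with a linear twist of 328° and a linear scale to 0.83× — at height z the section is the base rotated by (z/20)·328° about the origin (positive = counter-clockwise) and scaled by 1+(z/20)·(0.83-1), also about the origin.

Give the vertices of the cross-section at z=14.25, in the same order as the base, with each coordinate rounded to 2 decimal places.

Cross-section at z=14.25: (5.53,0.85) (-1.96,2.53) (-4.02,-2.50) (1.37,-4.82)

t = z/height = 14.25/20 = 0.7125
s = 1 + (scale-1)·z/height = 1 + (0.83-1)·14.25/20 = 0.878875
θ = twist·z/height = 328°·14.25/20 = 233.7000° = 4.078834 rad
cos θ = -0.592013, sin θ = -0.805928 (intermediates below are computed at full precision and shown rounded to 5 d.p.)
v1: (-4.5,4.5) → rotate → (6.29074,0.96262) → ×s → (5.52877,0.84602) → (5.53,0.85)
v2: (-1,-3.5) → rotate → (-2.22874,2.87797) → ×s → (-1.95878,2.52938) → (-1.96,2.53)
v3: (5,-2) → rotate → (-4.57192,-2.84562) → ×s → (-4.01815,-2.50094) → (-4.02,-2.50)
v4: (3.5,4.5) → rotate → (1.55463,-5.48481) → ×s → (1.36633,-4.82046) → (1.37,-4.82)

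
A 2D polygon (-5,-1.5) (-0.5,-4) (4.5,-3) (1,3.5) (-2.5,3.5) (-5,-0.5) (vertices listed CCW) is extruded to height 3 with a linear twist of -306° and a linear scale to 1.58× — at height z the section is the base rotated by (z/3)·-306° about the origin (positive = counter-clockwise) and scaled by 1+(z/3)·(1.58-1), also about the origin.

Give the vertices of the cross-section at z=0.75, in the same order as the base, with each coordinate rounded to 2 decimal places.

Cross-section at z=0.75: (-3.01,5.17) (-4.59,-0.51) (-2.14,-5.81) (4.16,-0.18) (3.23,3.72) (-1.89,5.43)

t = z/height = 0.75/3 = 0.25
s = 1 + (scale-1)·z/height = 1 + (1.58-1)·0.75/3 = 1.145000
θ = twist·z/height = -306°·0.75/3 = -76.5000° = -1.335177 rad
cos θ = 0.233445, sin θ = -0.972370 (intermediates below are computed at full precision and shown rounded to 5 d.p.)
v1: (-5,-1.5) → rotate → (-2.62578,4.51168) → ×s → (-3.00652,5.16588) → (-3.01,5.17)
v2: (-0.5,-4) → rotate → (-4.00620,-0.44760) → ×s → (-4.58710,-0.51250) → (-4.59,-0.51)
v3: (4.5,-3) → rotate → (-1.86661,-5.07600) → ×s → (-2.13726,-5.81202) → (-2.14,-5.81)
v4: (1,3.5) → rotate → (3.63674,-0.15531) → ×s → (4.16407,-0.17783) → (4.16,-0.18)
v5: (-2.5,3.5) → rotate → (2.81968,3.24798) → ×s → (3.22854,3.71894) → (3.23,3.72)
v6: (-5,-0.5) → rotate → (-1.65341,4.74513) → ×s → (-1.89316,5.43317) → (-1.89,5.43)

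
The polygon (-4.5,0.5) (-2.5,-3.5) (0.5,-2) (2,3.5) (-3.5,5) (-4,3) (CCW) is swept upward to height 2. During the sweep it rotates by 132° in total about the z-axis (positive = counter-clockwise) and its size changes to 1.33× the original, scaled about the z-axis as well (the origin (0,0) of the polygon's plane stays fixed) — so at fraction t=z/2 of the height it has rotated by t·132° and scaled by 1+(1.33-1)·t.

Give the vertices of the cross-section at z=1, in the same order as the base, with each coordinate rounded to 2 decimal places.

t = z/height = 1/2 = 0.5
s = 1 + (scale-1)·z/height = 1 + (1.33-1)·1/2 = 1.165000
θ = twist·z/height = 132°·1/2 = 66.0000° = 1.151917 rad
cos θ = 0.406737, sin θ = 0.913545 (intermediates below are computed at full precision and shown rounded to 5 d.p.)
v1: (-4.5,0.5) → rotate → (-2.28709,-3.90759) → ×s → (-2.66446,-4.55234) → (-2.66,-4.55)
v2: (-2.5,-3.5) → rotate → (2.18057,-3.70744) → ×s → (2.54036,-4.31917) → (2.54,-4.32)
v3: (0.5,-2) → rotate → (2.03046,-0.35670) → ×s → (2.36549,-0.41556) → (2.37,-0.42)
v4: (2,3.5) → rotate → (-2.38394,3.25067) → ×s → (-2.77729,3.78703) → (-2.78,3.79)
v5: (-3.5,5) → rotate → (-5.99131,-1.16373) → ×s → (-6.97987,-1.35574) → (-6.98,-1.36)
v6: (-4,3) → rotate → (-4.36758,-2.43397) → ×s → (-5.08823,-2.83558) → (-5.09,-2.84)

Cross-section at z=1: (-2.66,-4.55) (2.54,-4.32) (2.37,-0.42) (-2.78,3.79) (-6.98,-1.36) (-5.09,-2.84)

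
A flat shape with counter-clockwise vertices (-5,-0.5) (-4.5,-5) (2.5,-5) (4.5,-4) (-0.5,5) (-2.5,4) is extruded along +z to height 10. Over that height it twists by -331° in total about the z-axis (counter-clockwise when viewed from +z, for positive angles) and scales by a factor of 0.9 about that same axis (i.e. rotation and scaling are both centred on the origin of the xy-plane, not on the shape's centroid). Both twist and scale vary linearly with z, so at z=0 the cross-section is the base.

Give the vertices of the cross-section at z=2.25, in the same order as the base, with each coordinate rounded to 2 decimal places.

Cross-section at z=2.25: (-1.78,4.58) (-5.89,2.93) (-4.06,-3.66) (-2.59,-5.28) (4.58,1.78) (3.11,3.40)

t = z/height = 2.25/10 = 0.225
s = 1 + (scale-1)·z/height = 1 + (0.9-1)·2.25/10 = 0.977500
θ = twist·z/height = -331°·2.25/10 = -74.4750° = -1.299834 rad
cos θ = 0.267659, sin θ = -0.963514 (intermediates below are computed at full precision and shown rounded to 5 d.p.)
v1: (-5,-0.5) → rotate → (-1.82005,4.68374) → ×s → (-1.77910,4.57836) → (-1.78,4.58)
v2: (-4.5,-5) → rotate → (-6.02203,2.99752) → ×s → (-5.88654,2.93007) → (-5.89,2.93)
v3: (2.5,-5) → rotate → (-4.14842,-3.74708) → ×s → (-4.05508,-3.66277) → (-4.06,-3.66)
v4: (4.5,-4) → rotate → (-2.64959,-5.40645) → ×s → (-2.58997,-5.28480) → (-2.59,-5.28)
v5: (-0.5,5) → rotate → (4.68374,1.82005) → ×s → (4.57836,1.77910) → (4.58,1.78)
v6: (-2.5,4) → rotate → (3.18491,3.47942) → ×s → (3.11325,3.40113) → (3.11,3.40)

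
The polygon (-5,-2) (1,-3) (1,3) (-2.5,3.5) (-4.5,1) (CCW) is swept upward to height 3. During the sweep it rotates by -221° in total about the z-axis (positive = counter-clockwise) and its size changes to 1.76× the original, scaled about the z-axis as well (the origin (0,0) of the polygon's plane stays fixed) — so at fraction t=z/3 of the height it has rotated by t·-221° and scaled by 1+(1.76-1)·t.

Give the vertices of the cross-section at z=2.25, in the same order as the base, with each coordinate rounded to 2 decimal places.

t = z/height = 2.25/3 = 0.75
s = 1 + (scale-1)·z/height = 1 + (1.76-1)·2.25/3 = 1.570000
θ = twist·z/height = -221°·2.25/3 = -165.7500° = -2.892883 rad
cos θ = -0.969231, sin θ = -0.246153 (intermediates below are computed at full precision and shown rounded to 5 d.p.)
v1: (-5,-2) → rotate → (4.35385,3.16923) → ×s → (6.83554,4.97569) → (6.84,4.98)
v2: (1,-3) → rotate → (-1.70769,2.66154) → ×s → (-2.68107,4.17862) → (-2.68,4.18)
v3: (1,3) → rotate → (-0.23077,-3.15385) → ×s → (-0.36231,-4.95154) → (-0.36,-4.95)
v4: (-2.5,3.5) → rotate → (3.28461,-2.77692) → ×s → (5.15684,-4.35977) → (5.16,-4.36)
v5: (-4.5,1) → rotate → (4.60769,0.13846) → ×s → (7.23408,0.21738) → (7.23,0.22)

Cross-section at z=2.25: (6.84,4.98) (-2.68,4.18) (-0.36,-4.95) (5.16,-4.36) (7.23,0.22)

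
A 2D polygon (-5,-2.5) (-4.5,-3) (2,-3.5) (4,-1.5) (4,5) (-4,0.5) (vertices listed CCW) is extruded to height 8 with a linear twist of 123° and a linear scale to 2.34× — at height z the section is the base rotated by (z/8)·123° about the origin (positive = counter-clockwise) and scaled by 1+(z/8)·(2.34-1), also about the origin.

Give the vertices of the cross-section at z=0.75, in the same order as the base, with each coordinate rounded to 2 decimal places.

t = z/height = 0.75/8 = 0.09375
s = 1 + (scale-1)·z/height = 1 + (2.34-1)·0.75/8 = 1.125625
θ = twist·z/height = 123°·0.75/8 = 11.5313° = 0.201258 rad
cos θ = 0.979816, sin θ = 0.199902 (intermediates below are computed at full precision and shown rounded to 5 d.p.)
v1: (-5,-2.5) → rotate → (-4.39932,-3.44905) → ×s → (-4.95199,-3.88234) → (-4.95,-3.88)
v2: (-4.5,-3) → rotate → (-3.80946,-3.83901) → ×s → (-4.28803,-4.32128) → (-4.29,-4.32)
v3: (2,-3.5) → rotate → (2.65929,-3.02955) → ×s → (2.99336,-3.41014) → (2.99,-3.41)
v4: (4,-1.5) → rotate → (4.21912,-0.67011) → ×s → (4.74914,-0.75430) → (4.75,-0.75)
v5: (4,5) → rotate → (2.91975,5.69869) → ×s → (3.28655,6.41459) → (3.29,6.41)
v6: (-4,0.5) → rotate → (-4.01921,-0.30970) → ×s → (-4.52413,-0.34861) → (-4.52,-0.35)

Cross-section at z=0.75: (-4.95,-3.88) (-4.29,-4.32) (2.99,-3.41) (4.75,-0.75) (3.29,6.41) (-4.52,-0.35)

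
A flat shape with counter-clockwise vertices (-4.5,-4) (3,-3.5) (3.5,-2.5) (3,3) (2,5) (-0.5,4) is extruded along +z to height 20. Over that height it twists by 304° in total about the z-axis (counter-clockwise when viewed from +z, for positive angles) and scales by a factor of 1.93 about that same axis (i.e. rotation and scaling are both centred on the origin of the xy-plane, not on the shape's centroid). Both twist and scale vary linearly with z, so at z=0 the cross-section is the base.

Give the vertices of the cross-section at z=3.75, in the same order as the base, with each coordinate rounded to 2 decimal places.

t = z/height = 3.75/20 = 0.1875
s = 1 + (scale-1)·z/height = 1 + (1.93-1)·3.75/20 = 1.174375
θ = twist·z/height = 304°·3.75/20 = 57.0000° = 0.994838 rad
cos θ = 0.544639, sin θ = 0.838671 (intermediates below are computed at full precision and shown rounded to 5 d.p.)
v1: (-4.5,-4) → rotate → (0.90381,-5.95257) → ×s → (1.06141,-6.99055) → (1.06,-6.99)
v2: (3,-3.5) → rotate → (4.56926,0.60978) → ×s → (5.36603,0.71610) → (5.37,0.72)
v3: (3.5,-2.5) → rotate → (4.00291,1.57375) → ×s → (4.70092,1.84817) → (4.70,1.85)
v4: (3,3) → rotate → (-0.88209,4.14993) → ×s → (-1.03591,4.87357) → (-1.04,4.87)
v5: (2,5) → rotate → (-3.10407,4.40054) → ×s → (-3.64535,5.16788) → (-3.65,5.17)
v6: (-0.5,4) → rotate → (-3.62700,1.75922) → ×s → (-4.25946,2.06598) → (-4.26,2.07)

Cross-section at z=3.75: (1.06,-6.99) (5.37,0.72) (4.70,1.85) (-1.04,4.87) (-3.65,5.17) (-4.26,2.07)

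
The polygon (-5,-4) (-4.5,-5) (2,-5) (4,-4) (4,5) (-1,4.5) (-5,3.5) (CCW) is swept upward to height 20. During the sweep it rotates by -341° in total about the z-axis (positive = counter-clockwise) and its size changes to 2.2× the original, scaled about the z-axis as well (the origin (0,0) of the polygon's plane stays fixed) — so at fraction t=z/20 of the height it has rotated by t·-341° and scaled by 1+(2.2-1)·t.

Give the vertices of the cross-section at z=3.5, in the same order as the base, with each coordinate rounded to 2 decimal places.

Cross-section at z=3.5: (-7.23,2.78) (-7.97,1.65) (-4.00,-5.14) (-1.73,-6.62) (7.67,-1.12) (4.09,3.79) (0.60,7.36)

t = z/height = 3.5/20 = 0.175
s = 1 + (scale-1)·z/height = 1 + (2.2-1)·3.5/20 = 1.210000
θ = twist·z/height = -341°·3.5/20 = -59.6750° = -1.041525 rad
cos θ = 0.504904, sin θ = -0.863175 (intermediates below are computed at full precision and shown rounded to 5 d.p.)
v1: (-5,-4) → rotate → (-5.97722,2.29626) → ×s → (-7.23244,2.77847) → (-7.23,2.78)
v2: (-4.5,-5) → rotate → (-6.58795,1.35977) → ×s → (-7.97141,1.64532) → (-7.97,1.65)
v3: (2,-5) → rotate → (-3.30607,-4.25087) → ×s → (-4.00034,-5.14356) → (-4.00,-5.14)
v4: (4,-4) → rotate → (-1.43308,-5.47232) → ×s → (-1.73403,-6.62151) → (-1.73,-6.62)
v5: (4,5) → rotate → (6.33549,-0.92818) → ×s → (7.66595,-1.12310) → (7.67,-1.12)
v6: (-1,4.5) → rotate → (3.37938,3.13524) → ×s → (4.08906,3.79365) → (4.09,3.79)
v7: (-5,3.5) → rotate → (0.49659,6.08304) → ×s → (0.60088,7.36048) → (0.60,7.36)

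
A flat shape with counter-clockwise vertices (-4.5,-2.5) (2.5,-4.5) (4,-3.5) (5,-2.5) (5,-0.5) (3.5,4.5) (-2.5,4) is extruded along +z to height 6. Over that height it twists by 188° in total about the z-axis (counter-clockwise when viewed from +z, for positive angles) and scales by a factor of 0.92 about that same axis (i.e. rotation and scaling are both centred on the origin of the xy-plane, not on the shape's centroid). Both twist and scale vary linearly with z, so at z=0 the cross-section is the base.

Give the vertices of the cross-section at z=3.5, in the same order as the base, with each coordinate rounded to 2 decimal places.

t = z/height = 3.5/6 = 0.583333
s = 1 + (scale-1)·z/height = 1 + (0.92-1)·3.5/6 = 0.953333
θ = twist·z/height = 188°·3.5/6 = 109.6667° = 1.914044 rad
cos θ = -0.336547, sin θ = 0.941666 (intermediates below are computed at full precision and shown rounded to 5 d.p.)
v1: (-4.5,-2.5) → rotate → (3.86863,-3.39613) → ×s → (3.68809,-3.23764) → (3.69,-3.24)
v2: (2.5,-4.5) → rotate → (3.39613,3.86863) → ×s → (3.23764,3.68809) → (3.24,3.69)
v3: (4,-3.5) → rotate → (1.94964,4.94458) → ×s → (1.85866,4.71383) → (1.86,4.71)
v4: (5,-2.5) → rotate → (0.67143,5.54970) → ×s → (0.64010,5.29072) → (0.64,5.29)
v5: (5,-0.5) → rotate → (-1.21190,4.87661) → ×s → (-1.15535,4.64903) → (-1.16,4.65)
v6: (3.5,4.5) → rotate → (-5.41542,1.78137) → ×s → (-5.16270,1.69824) → (-5.16,1.70)
v7: (-2.5,4) → rotate → (-2.92530,-3.70036) → ×s → (-2.78878,-3.52767) → (-2.79,-3.53)

Cross-section at z=3.5: (3.69,-3.24) (3.24,3.69) (1.86,4.71) (0.64,5.29) (-1.16,4.65) (-5.16,1.70) (-2.79,-3.53)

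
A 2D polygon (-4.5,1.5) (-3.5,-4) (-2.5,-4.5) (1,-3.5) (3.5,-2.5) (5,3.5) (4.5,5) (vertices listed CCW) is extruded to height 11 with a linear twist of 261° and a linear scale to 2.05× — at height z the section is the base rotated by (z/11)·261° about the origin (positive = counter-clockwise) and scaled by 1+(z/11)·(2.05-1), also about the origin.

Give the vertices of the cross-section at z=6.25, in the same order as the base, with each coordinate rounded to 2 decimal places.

t = z/height = 6.25/11 = 0.568182
s = 1 + (scale-1)·z/height = 1 + (2.05-1)·6.25/11 = 1.596591
θ = twist·z/height = 261°·6.25/11 = 148.2955° = 2.588244 rad
cos θ = -0.850769, sin θ = 0.525539 (intermediates below are computed at full precision and shown rounded to 5 d.p.)
v1: (-4.5,1.5) → rotate → (3.04015,-3.64108) → ×s → (4.85388,-5.81332) → (4.85,-5.81)
v2: (-3.5,-4) → rotate → (5.07985,1.56369) → ×s → (8.11044,2.49657) → (8.11,2.50)
v3: (-2.5,-4.5) → rotate → (4.49185,2.51461) → ×s → (7.17165,4.01481) → (7.17,4.01)
v4: (1,-3.5) → rotate → (0.98862,3.50323) → ×s → (1.57842,5.59323) → (1.58,5.59)
v5: (3.5,-2.5) → rotate → (-1.66385,3.96631) → ×s → (-2.65648,6.33258) → (-2.66,6.33)
v6: (5,3.5) → rotate → (-6.09323,-0.35000) → ×s → (-9.72840,-0.55880) → (-9.73,-0.56)
v7: (4.5,5) → rotate → (-6.45616,-1.88892) → ×s → (-10.30784,-3.01583) → (-10.31,-3.02)

Cross-section at z=6.25: (4.85,-5.81) (8.11,2.50) (7.17,4.01) (1.58,5.59) (-2.66,6.33) (-9.73,-0.56) (-10.31,-3.02)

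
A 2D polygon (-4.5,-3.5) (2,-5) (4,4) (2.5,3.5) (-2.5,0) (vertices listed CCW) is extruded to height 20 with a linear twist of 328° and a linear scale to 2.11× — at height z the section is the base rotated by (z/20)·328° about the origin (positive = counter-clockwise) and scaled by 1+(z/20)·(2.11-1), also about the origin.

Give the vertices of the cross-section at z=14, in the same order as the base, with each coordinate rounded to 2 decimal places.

Cross-section at z=14: (0.45,10.12) (-9.07,3.05) (0.81,-10.02) (1.86,-7.41) (2.88,3.38)

t = z/height = 14/20 = 0.7
s = 1 + (scale-1)·z/height = 1 + (2.11-1)·14/20 = 1.777000
θ = twist·z/height = 328°·14/20 = 229.6000° = 4.007276 rad
cos θ = -0.648120, sin θ = -0.761538 (intermediates below are computed at full precision and shown rounded to 5 d.p.)
v1: (-4.5,-3.5) → rotate → (0.25116,5.69534) → ×s → (0.44630,10.12062) → (0.45,10.12)
v2: (2,-5) → rotate → (-5.10393,1.71752) → ×s → (-9.06969,3.05204) → (-9.07,3.05)
v3: (4,4) → rotate → (0.45367,-5.63863) → ×s → (0.80618,-10.01985) → (0.81,-10.02)
v4: (2.5,3.5) → rotate → (1.04508,-4.17227) → ×s → (1.85711,-7.41412) → (1.86,-7.41)
v5: (-2.5,0) → rotate → (1.62030,1.90385) → ×s → (2.87927,3.38313) → (2.88,3.38)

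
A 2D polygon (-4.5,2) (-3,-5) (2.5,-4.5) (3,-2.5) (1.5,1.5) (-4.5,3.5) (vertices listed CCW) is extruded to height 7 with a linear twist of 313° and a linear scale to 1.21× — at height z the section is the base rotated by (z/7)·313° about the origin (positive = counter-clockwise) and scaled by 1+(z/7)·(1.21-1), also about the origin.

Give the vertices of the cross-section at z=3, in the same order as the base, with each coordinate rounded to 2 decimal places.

Cross-section at z=3: (1.85,-5.04) (6.19,1.45) (1.62,5.37) (-0.32,4.24) (-2.31,0.03) (0.68,-6.18)

t = z/height = 3/7 = 0.428571
s = 1 + (scale-1)·z/height = 1 + (1.21-1)·3/7 = 1.090000
θ = twist·z/height = 313°·3/7 = 134.1429° = 2.341235 rad
cos θ = -0.696450, sin θ = 0.717606 (intermediates below are computed at full precision and shown rounded to 5 d.p.)
v1: (-4.5,2) → rotate → (1.69881,-4.62212) → ×s → (1.85171,-5.03812) → (1.85,-5.04)
v2: (-3,-5) → rotate → (5.67738,1.32943) → ×s → (6.18834,1.44908) → (6.19,1.45)
v3: (2.5,-4.5) → rotate → (1.48810,4.92804) → ×s → (1.62203,5.37156) → (1.62,5.37)
v4: (3,-2.5) → rotate → (-0.29534,3.89394) → ×s → (-0.32192,4.24440) → (-0.32,4.24)
v5: (1.5,1.5) → rotate → (-2.12108,0.03173) → ×s → (-2.31198,0.03459) → (-2.31,0.03)
v6: (-4.5,3.5) → rotate → (0.62240,-5.66680) → ×s → (0.67842,-6.17681) → (0.68,-6.18)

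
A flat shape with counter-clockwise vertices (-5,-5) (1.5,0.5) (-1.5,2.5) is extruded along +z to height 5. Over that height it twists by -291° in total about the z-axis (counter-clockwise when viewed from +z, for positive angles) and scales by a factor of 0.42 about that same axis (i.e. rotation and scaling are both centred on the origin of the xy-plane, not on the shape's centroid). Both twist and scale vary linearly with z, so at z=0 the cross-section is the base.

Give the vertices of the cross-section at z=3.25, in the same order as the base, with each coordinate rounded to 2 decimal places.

Cross-section at z=3.25: (3.57,2.58) (-0.97,-0.16) (0.67,-1.69)

t = z/height = 3.25/5 = 0.65
s = 1 + (scale-1)·z/height = 1 + (0.42-1)·3.25/5 = 0.623000
θ = twist·z/height = -291°·3.25/5 = -189.1500° = -3.301290 rad
cos θ = -0.987275, sin θ = 0.159020 (intermediates below are computed at full precision and shown rounded to 5 d.p.)
v1: (-5,-5) → rotate → (5.73148,4.14128) → ×s → (3.57071,2.58002) → (3.57,2.58)
v2: (1.5,0.5) → rotate → (-1.56042,-0.25511) → ×s → (-0.97214,-0.15893) → (-0.97,-0.16)
v3: (-1.5,2.5) → rotate → (1.08336,-2.70672) → ×s → (0.67494,-1.68629) → (0.67,-1.69)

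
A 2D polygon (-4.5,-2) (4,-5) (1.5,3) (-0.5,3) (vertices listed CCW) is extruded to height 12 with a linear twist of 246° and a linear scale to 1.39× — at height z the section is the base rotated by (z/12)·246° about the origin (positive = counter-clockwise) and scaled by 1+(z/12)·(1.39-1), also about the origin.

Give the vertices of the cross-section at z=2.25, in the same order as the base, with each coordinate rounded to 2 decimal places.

t = z/height = 2.25/12 = 0.1875
s = 1 + (scale-1)·z/height = 1 + (1.39-1)·2.25/12 = 1.073125
θ = twist·z/height = 246°·2.25/12 = 46.1250° = 0.805033 rad
cos θ = 0.693087, sin θ = 0.720854 (intermediates below are computed at full precision and shown rounded to 5 d.p.)
v1: (-4.5,-2) → rotate → (-1.67719,-4.63002) → ×s → (-1.79983,-4.96859) → (-1.80,-4.97)
v2: (4,-5) → rotate → (6.37662,-0.58202) → ×s → (6.84291,-0.62458) → (6.84,-0.62)
v3: (1.5,3) → rotate → (-1.12293,3.16054) → ×s → (-1.20504,3.39166) → (-1.21,3.39)
v4: (-0.5,3) → rotate → (-2.50910,1.71884) → ×s → (-2.69258,1.84453) → (-2.69,1.84)

Cross-section at z=2.25: (-1.80,-4.97) (6.84,-0.62) (-1.21,3.39) (-2.69,1.84)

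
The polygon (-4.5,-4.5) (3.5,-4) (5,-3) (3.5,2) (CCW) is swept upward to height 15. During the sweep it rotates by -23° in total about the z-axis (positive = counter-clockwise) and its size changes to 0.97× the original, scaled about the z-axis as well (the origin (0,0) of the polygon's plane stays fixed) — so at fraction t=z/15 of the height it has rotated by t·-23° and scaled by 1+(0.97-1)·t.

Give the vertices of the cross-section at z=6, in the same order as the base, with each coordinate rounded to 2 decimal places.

Cross-section at z=6: (-5.10,-3.68) (2.78,-4.45) (4.40,-3.72) (3.73,1.40)

t = z/height = 6/15 = 0.4
s = 1 + (scale-1)·z/height = 1 + (0.97-1)·6/15 = 0.988000
θ = twist·z/height = -23°·6/15 = -9.2000° = -0.160570 rad
cos θ = 0.987136, sin θ = -0.159881 (intermediates below are computed at full precision and shown rounded to 5 d.p.)
v1: (-4.5,-4.5) → rotate → (-5.16158,-3.72265) → ×s → (-5.09964,-3.67798) → (-5.10,-3.68)
v2: (3.5,-4) → rotate → (2.81545,-4.50813) → ×s → (2.78167,-4.45403) → (2.78,-4.45)
v3: (5,-3) → rotate → (4.45604,-3.76081) → ×s → (4.40257,-3.71568) → (4.40,-3.72)
v4: (3.5,2) → rotate → (3.77474,1.41469) → ×s → (3.72944,1.39771) → (3.73,1.40)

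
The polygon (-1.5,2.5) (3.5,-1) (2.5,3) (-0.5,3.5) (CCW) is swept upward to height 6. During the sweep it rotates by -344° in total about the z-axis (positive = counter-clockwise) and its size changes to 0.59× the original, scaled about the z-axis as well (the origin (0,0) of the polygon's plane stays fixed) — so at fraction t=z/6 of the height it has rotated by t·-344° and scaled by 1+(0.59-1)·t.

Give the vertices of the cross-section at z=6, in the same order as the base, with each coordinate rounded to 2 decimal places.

t = z/height = 6/6 = 1
s = 1 + (scale-1)·z/height = 1 + (0.59-1)·6/6 = 0.590000
θ = twist·z/height = -344°·6/6 = -344.0000° = -6.003933 rad
cos θ = 0.961262, sin θ = 0.275637 (intermediates below are computed at full precision and shown rounded to 5 d.p.)
v1: (-1.5,2.5) → rotate → (-2.13099,1.98970) → ×s → (-1.25728,1.17392) → (-1.26,1.17)
v2: (3.5,-1) → rotate → (3.64005,0.00347) → ×s → (2.14763,0.00205) → (2.15,0.00)
v3: (2.5,3) → rotate → (1.57624,3.57288) → ×s → (0.92998,2.10800) → (0.93,2.11)
v4: (-0.5,3.5) → rotate → (-1.44536,3.22660) → ×s → (-0.85276,1.90369) → (-0.85,1.90)

Cross-section at z=6: (-1.26,1.17) (2.15,0.00) (0.93,2.11) (-0.85,1.90)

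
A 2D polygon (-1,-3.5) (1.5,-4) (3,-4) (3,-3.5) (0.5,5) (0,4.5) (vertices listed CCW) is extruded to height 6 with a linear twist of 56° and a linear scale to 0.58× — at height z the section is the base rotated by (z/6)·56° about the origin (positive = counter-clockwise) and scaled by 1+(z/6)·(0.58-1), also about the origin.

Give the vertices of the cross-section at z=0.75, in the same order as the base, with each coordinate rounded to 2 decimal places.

Cross-section at z=0.75: (-0.54,-3.41) (1.87,-3.59) (3.28,-3.42) (3.23,-2.95) (-0.11,4.76) (-0.52,4.23)

t = z/height = 0.75/6 = 0.125
s = 1 + (scale-1)·z/height = 1 + (0.58-1)·0.75/6 = 0.947500
θ = twist·z/height = 56°·0.75/6 = 7.0000° = 0.122173 rad
cos θ = 0.992546, sin θ = 0.121869 (intermediates below are computed at full precision and shown rounded to 5 d.p.)
v1: (-1,-3.5) → rotate → (-0.56600,-3.59578) → ×s → (-0.53629,-3.40700) → (-0.54,-3.41)
v2: (1.5,-4) → rotate → (1.97630,-3.78738) → ×s → (1.87254,-3.58854) → (1.87,-3.59)
v3: (3,-4) → rotate → (3.46512,-3.60458) → ×s → (3.28320,-3.41534) → (3.28,-3.42)
v4: (3,-3.5) → rotate → (3.40418,-3.10830) → ×s → (3.22546,-2.94512) → (3.23,-2.95)
v5: (0.5,5) → rotate → (-0.11307,5.02367) → ×s → (-0.10714,4.75992) → (-0.11,4.76)
v6: (0,4.5) → rotate → (-0.54841,4.46646) → ×s → (-0.51962,4.23197) → (-0.52,4.23)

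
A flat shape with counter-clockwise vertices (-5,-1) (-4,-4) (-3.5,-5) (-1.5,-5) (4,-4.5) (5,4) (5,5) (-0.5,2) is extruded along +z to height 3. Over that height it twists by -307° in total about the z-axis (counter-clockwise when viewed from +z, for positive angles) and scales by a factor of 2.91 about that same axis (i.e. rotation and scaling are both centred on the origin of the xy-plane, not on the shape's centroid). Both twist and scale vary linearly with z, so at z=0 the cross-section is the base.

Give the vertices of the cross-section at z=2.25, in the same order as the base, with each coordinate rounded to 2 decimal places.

Cross-section at z=2.25: (9.65,-7.80) (13.70,-1.26) (14.80,1.23) (11.68,4.97) (2.19,14.48) (-15.26,3.13) (-17.13,1.57) (-2.96,-4.05)

t = z/height = 2.25/3 = 0.75
s = 1 + (scale-1)·z/height = 1 + (2.91-1)·2.25/3 = 2.432500
θ = twist·z/height = -307°·2.25/3 = -230.2500° = -4.018621 rad
cos θ = -0.639439, sin θ = 0.768842 (intermediates below are computed at full precision and shown rounded to 5 d.p.)
v1: (-5,-1) → rotate → (3.96604,-3.20477) → ×s → (9.64738,-7.79560) → (9.65,-7.80)
v2: (-4,-4) → rotate → (5.63312,-0.51761) → ×s → (13.70257,-1.25909) → (13.70,-1.26)
v3: (-3.5,-5) → rotate → (6.08225,0.50625) → ×s → (14.79506,1.23145) → (14.80,1.23)
v4: (-1.5,-5) → rotate → (4.80337,2.04393) → ×s → (11.68419,4.97187) → (11.68,4.97)
v5: (4,-4.5) → rotate → (0.90203,5.95284) → ×s → (2.19419,14.48029) → (2.19,14.48)
v6: (5,4) → rotate → (-6.27256,1.28645) → ×s → (-15.25801,3.12930) → (-15.26,3.13)
v7: (5,5) → rotate → (-7.04140,0.64701) → ×s → (-17.12822,1.57386) → (-17.13,1.57)
v8: (-0.5,2) → rotate → (-1.21796,-1.66330) → ×s → (-2.96270,-4.04597) → (-2.96,-4.05)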